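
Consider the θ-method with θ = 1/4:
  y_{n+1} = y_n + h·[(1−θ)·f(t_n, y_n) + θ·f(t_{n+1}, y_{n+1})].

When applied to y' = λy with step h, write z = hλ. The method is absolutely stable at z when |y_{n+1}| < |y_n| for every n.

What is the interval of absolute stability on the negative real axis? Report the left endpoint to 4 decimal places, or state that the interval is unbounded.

Test eqn y'=λy, z=hλ:
  y_{n+1} = y_n + z·[3/4·y_n + 1/4·y_{n+1}] ⇒ (1 − 1/4z)y_{n+1} = (1 + 3/4z)y_n
  Hence R(z) = (1 + 3/4z)/(1 − 1/4z).

Find x<0 with |R(x)|<1.
x=-1.59: |R|=0.1377
R=−1: 1+3/4x = −1+1/4x ⇒ -1/2x=2 ⇒ x=2/(-1/2)=-4.0000
Confirm numerically:
  x=-3.794: |R|=0.94714 <1
  x=-2.356: |R|=0.48269 <1
  x=-2.194: |R|=0.41686 <1
  x=-2.127: |R|=0.38861 <1
  x=-4.578: |R|=1.13476 >1
  x=-4.338: |R|=1.08107 >1
Interval (-4.0000, 0).

(-4.0000, 0).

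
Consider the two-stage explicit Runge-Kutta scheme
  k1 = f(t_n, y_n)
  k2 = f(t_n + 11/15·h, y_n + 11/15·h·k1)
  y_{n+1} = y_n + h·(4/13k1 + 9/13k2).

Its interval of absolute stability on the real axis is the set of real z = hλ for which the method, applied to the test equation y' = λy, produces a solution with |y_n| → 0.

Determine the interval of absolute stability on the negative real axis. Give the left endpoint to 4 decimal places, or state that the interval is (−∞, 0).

(-1.9697, 0).

With y'=λy (z=hλ):
  k1=λy_n ⇒ h·k1=z·y_n;  k2=λ(1+11/15z)y_n ⇒ h·k2=z(1+11/15z)y_n
  y_{n+1}/y_n = 1 + 4/13z + 9/13z(1+11/15z) = 1 + z + 33/65z²
  R(z) = 1 + z + 33/65z².

Need |R(x)|<1, x<0.
x=-1.53: |R|=0.6585
R=1: x+33/65x²=0 ⇒ x=−65/33=-1.9697; min R=1−1/(4·33/65)=0.5076>−1
Confirm numerically:
  x=-1.569: |R|=0.68082 <1
  x=-1.547: |R|=0.66801 <1
  x=-1.345: |R|=0.57343 <1
  x=-2.470: |R|=1.62738 >1
  x=-2.416: |R|=1.54743 >1
So |R|<1 on (-1.9697, 0).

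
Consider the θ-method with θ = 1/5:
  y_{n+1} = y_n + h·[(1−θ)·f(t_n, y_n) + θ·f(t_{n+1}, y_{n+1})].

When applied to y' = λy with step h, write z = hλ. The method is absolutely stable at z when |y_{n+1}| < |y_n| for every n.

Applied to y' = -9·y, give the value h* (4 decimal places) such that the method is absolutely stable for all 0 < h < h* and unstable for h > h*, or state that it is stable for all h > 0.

(-3.3333,0); λ=-9 ⇒ h* = (10/3)/9 = 0.3704.

Set f=λy, z=hλ:
  y_{n+1} = y_n + z·[4/5·y_n + 1/5·y_{n+1}] ⇒ (1 − 1/5z)y_{n+1} = (1 + 4/5z)y_n
  Hence R(z) = (1 + 4/5z)/(1 − 1/5z).

Boundary: |R(x)|=1, x<0.
x=-1.08: |R|=0.1118
R=−1: 1+4/5x = −1+1/5x ⇒ -3/5x=2 ⇒ x=2/(-3/5)=-3.3333
Confirm numerically:
  x=-3.182: |R|=0.94451 <1
  x=-2.379: |R|=0.61201 <1
  x=-2.114: |R|=0.48580 <1
  x=-3.812: |R|=1.16296 >1
  x=-3.727: |R|=1.13533 >1
  x=-3.642: |R|=1.10715 >1
Stable set (-3.3333, 0).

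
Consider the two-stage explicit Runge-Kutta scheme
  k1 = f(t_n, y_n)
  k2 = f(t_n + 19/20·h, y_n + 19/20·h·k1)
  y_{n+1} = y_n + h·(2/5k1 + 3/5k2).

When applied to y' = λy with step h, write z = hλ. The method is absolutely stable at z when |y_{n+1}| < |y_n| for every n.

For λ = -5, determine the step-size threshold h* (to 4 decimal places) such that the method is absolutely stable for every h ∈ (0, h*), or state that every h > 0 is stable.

Test eqn y'=λy, z=hλ:
  k1=λy_n ⇒ h·k1=z·y_n;  k2=λ(1+19/20z)y_n ⇒ h·k2=z(1+19/20z)y_n
  y_{n+1}/y_n = 1 + 2/5z + 3/5z(1+19/20z) = 1 + z + 57/100z²
  R(z) = 1 + z + 57/100z².

Need |R(x)|<1, x<0.
x=-0.6: |R|=0.6052
R=1: x+57/100x²=0 ⇒ x=−100/57=-1.7544; min R=1−1/(4·57/100)=0.5614>−1
Confirm numerically:
  x=-1.053: |R|=0.57902 <1
  x=-1.022: |R|=0.57336 <1
  x=-0.868: |R|=0.56145 <1
  x=-2.315: |R|=1.73976 >1
  x=-2.187: |R|=1.53929 >1
  x=-1.852: |R|=1.10305 >1
Stable set (-1.7544, 0).

(-1.7544,0); λ=-5 ⇒ h* = (100/57)/5 = 0.3509.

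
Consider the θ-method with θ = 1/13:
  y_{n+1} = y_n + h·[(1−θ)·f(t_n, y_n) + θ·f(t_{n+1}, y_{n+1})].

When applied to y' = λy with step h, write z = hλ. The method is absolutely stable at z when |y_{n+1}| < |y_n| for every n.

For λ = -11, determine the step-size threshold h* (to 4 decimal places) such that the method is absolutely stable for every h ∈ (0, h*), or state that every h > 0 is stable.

(-2.3636,0); λ=-11 ⇒ h* = (26/11)/11 = 0.2149.

On y'=λy, z=hλ:
  y_{n+1} = y_n + z·[12/13·y_n + 1/13·y_{n+1}] ⇒ (1 − 1/13z)y_{n+1} = (1 + 12/13z)y_n
  R(z) = (1 + 12/13z)/(1 − 1/13z).

Need |R(x)|<1, x<0.
x=-0.85: |R|=0.2022
R=−1: 1+12/13x = −1+1/13x ⇒ -11/13x=2 ⇒ x=2/(-11/13)=-2.3636
Confirm numerically:
  x=-2.166: |R|=0.85665 <1
  x=-1.224: |R|=0.11867 <1
  x=-1.133: |R|=0.04217 <1
  x=-2.936: |R|=1.39508 >1
  x=-2.891: |R|=1.36505 >1
Stable set (-2.3636, 0).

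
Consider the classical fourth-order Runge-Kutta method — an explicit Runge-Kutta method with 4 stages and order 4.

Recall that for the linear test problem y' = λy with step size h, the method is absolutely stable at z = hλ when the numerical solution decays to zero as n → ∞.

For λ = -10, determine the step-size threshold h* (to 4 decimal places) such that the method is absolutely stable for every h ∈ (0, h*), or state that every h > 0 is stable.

(-2.7853,0); λ=-10 ⇒ h* = 0.2785.

With y'=λy (z=hλ):
  order 4, 4-stage ⇒ R(z)=1+z+z^2/2+z^3/6+z^4/24
  (e.g. R(-1.48)=0.27481, |R|=0.27481)

Need |R(x)|<1, x<0.
x=-1.48: |R|=0.2748
|R(-2.93)|=1.2410 |R(-1.93)|=0.3124 |R(-0.56)|=0.5716
Bisect:
  x_lo=-3.2300 |R|=1.9053  x_hi=-0.1072 |R|=0.8984
  mid=-1.66859 |R|=0.27222 →hi
  mid=-2.44929 |R|=0.60084 →hi
  mid=-2.83964 |R|=1.08508 →lo
  mid=-2.64447 |R|=0.80762 →hi
  mid=-2.74205 |R|=0.93674 →hi
  mid=-2.79085 |R|=1.00841 →lo
  mid=-2.76645 |R|=0.97196 →hi
  mid=-2.77865 |R|=0.99003 →hi
  mid=-2.78475 |R|=0.99918 →hi
  mid=-2.78780 |R|=1.00378 →lo
  ...
  [-2.78532,-2.78513] ⇒ x*=-2.7853
So |R|<1 on (-2.7853, 0).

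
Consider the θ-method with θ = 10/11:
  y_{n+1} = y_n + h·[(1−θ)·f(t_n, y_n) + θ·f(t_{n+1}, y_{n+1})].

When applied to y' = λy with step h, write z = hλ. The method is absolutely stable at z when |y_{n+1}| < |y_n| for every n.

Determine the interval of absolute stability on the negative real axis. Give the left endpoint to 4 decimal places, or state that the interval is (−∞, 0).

Test eqn y'=λy, z=hλ:
  y_{n+1} = y_n + z·[1/11·y_n + 10/11·y_{n+1}] ⇒ (1 − 10/11z)y_{n+1} = (1 + 1/11z)y_n
  Hence R(z) = (1 + 1/11z)/(1 − 10/11z).

Boundary: |R(x)|=1, x<0.
x=-0.69: |R|=0.5760
x=-2: |R|=0.2903
x=-10: |R|=0.0090
x=-100: |R|=0.0880
θ=10/11≥1/2 ⇒ |1+1/11x|<|1−10/11x| ∀x<0 ⇒ interval (−∞,0).

unbounded; (−∞, 0).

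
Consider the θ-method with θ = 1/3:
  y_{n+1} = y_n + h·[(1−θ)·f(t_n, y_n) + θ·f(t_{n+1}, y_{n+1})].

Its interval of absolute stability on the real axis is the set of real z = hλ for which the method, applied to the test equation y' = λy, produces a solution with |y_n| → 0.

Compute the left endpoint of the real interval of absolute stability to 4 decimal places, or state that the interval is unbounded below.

With y'=λy (z=hλ):
  y_{n+1} = y_n + z·[2/3·y_n + 1/3·y_{n+1}] ⇒ (1 − 1/3z)y_{n+1} = (1 + 2/3z)y_n
  so R(z) = (1 + 2/3z)/(1 − 1/3z).

Solve |R(x)|<1 on ℝ⁻.
x=-1.21: |R|=0.1378
R=−1: 1+2/3x = −1+1/3x ⇒ -1/3x=2 ⇒ x=2/(-1/3)=-6.0000
Confirm numerically:
  x=-5.588: |R|=0.95203 <1
  x=-5.243: |R|=0.90816 <1
  x=-4.510: |R|=0.80160 <1
  x=-6.393: |R|=1.04184 >1
  x=-6.244: |R|=1.02640 >1
  x=-6.147: |R|=1.01607 >1
So |R|<1 on (-6.0000, 0).

left endpoint -6.0000.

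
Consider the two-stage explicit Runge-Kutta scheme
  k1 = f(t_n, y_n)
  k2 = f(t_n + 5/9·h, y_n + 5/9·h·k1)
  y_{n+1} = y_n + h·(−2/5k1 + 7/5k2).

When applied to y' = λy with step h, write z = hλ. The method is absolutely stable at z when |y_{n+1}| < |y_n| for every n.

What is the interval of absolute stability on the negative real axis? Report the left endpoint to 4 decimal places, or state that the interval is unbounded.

z∈(-1.2857,0).

On y'=λy, z=hλ:
  k1=λy_n ⇒ h·k1=z·y_n;  k2=λ(1+5/9z)y_n ⇒ h·k2=z(1+5/9z)y_n
  y_{n+1}/y_n = 1 − 2/5z + 7/5z(1+5/9z) = 1 + z + 7/9z²
  ⇒ R(z) = 1 + z + 7/9z².

Boundary: |R(x)|=1, x<0.
x=-1.04: |R|=0.8012
R=1: x+7/9x²=0 ⇒ x=−9/7=-1.2857; min R=1−1/(4·7/9)=0.6786>−1
Confirm numerically:
  x=-1.073: |R|=0.82248 <1
  x=-0.643: |R|=0.67857 <1
  x=-0.591: |R|=0.68066 <1
  x=-1.614: |R|=1.41211 >1
  x=-1.602: |R|=1.39409 >1
  x=-1.410: |R|=1.13630 >1
Stable set (-1.2857, 0).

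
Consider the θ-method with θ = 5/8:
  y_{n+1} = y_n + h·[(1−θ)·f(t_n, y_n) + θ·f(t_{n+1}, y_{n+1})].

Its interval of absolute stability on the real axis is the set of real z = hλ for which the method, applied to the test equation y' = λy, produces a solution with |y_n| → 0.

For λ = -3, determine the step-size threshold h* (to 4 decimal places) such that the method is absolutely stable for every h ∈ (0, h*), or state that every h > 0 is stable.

(−∞, 0) — no finite endpoint. Any h>0 works for λ=-3.

Test eqn y'=λy, z=hλ:
  y_{n+1} = y_n + z·[3/8·y_n + 5/8·y_{n+1}] ⇒ (1 − 5/8z)y_{n+1} = (1 + 3/8z)y_n
  so R(z) = (1 + 3/8z)/(1 − 5/8z).

Solve |R(x)|<1 on ℝ⁻.
x=-0.98: |R|=0.3922
x=-2: |R|=0.1111
x=-10: |R|=0.3793
x=-100: |R|=0.5748
θ=5/8≥1/2 ⇒ |1+3/8x|<|1−5/8x| ∀x<0 ⇒ unbounded interval.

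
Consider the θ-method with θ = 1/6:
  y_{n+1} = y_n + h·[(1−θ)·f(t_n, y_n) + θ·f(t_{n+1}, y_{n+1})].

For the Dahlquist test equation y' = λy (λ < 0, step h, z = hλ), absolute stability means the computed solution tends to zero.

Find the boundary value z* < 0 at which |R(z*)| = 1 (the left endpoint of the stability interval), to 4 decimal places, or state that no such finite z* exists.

With y'=λy (z=hλ):
  y_{n+1} = y_n + z·[5/6·y_n + 1/6·y_{n+1}] ⇒ (1 − 1/6z)y_{n+1} = (1 + 5/6z)y_n
  R(z) = (1 + 5/6z)/(1 − 1/6z).

Need |R(x)|<1, x<0.
x=-0.56: |R|=0.4878
R=−1: 1+5/6x = −1+1/6x ⇒ -2/3x=2 ⇒ x=2/(-2/3)=-3.0000
Confirm numerically:
  x=-2.201: |R|=0.61029 <1
  x=-1.717: |R|=0.33497 <1
  x=-1.508: |R|=0.20511 <1
  x=-1.303: |R|=0.07052 <1
  x=-3.454: |R|=1.19209 >1
  x=-3.023: |R|=1.01020 >1
Interval (-3.0000, 0).

z* = -3.0000.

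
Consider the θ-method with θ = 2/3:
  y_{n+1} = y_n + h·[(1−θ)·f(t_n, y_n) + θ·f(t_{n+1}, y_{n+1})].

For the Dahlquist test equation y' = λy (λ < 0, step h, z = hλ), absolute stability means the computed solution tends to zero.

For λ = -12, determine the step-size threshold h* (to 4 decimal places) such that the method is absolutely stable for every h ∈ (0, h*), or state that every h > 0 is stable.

unbounded; (−∞, 0). Any h>0 works for λ=-12.

Set f=λy, z=hλ:
  y_{n+1} = y_n + z·[1/3·y_n + 2/3·y_{n+1}] ⇒ (1 − 2/3z)y_{n+1} = (1 + 1/3z)y_n
  R(z) = (1 + 1/3z)/(1 − 2/3z).

Find x<0 with |R(x)|<1.
x=-1.66: |R|=0.2120
x=-2: |R|=0.1429
x=-10: |R|=0.3043
x=-100: |R|=0.4778
θ=2/3≥1/2 ⇒ |1+1/3x|<|1−2/3x| ∀x<0 ⇒ unbounded interval.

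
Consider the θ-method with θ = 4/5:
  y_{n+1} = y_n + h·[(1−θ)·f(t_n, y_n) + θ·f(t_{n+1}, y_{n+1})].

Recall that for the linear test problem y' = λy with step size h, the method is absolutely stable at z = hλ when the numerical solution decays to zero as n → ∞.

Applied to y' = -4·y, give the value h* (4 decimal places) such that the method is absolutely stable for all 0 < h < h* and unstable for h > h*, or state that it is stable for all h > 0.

Set f=λy, z=hλ:
  y_{n+1} = y_n + z·[1/5·y_n + 4/5·y_{n+1}] ⇒ (1 − 4/5z)y_{n+1} = (1 + 1/5z)y_n
  so R(z) = (1 + 1/5z)/(1 − 4/5z).

Solve |R(x)|<1 on ℝ⁻.
x=-1.63: |R|=0.2925
x=-2: |R|=0.2308
x=-10: |R|=0.1111
x=-100: |R|=0.2346
θ=4/5≥1/2 ⇒ |1+1/5x|<|1−4/5x| ∀x<0 ⇒ stable on all of ℝ⁻.

interval (−∞, 0). Any h>0 works for λ=-4.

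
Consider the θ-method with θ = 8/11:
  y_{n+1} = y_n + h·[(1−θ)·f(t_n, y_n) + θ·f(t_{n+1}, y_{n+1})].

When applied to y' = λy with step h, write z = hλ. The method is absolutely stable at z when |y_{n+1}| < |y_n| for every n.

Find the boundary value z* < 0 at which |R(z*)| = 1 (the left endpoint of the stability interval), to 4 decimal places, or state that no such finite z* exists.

Set f=λy, z=hλ:
  y_{n+1} = y_n + z·[3/11·y_n + 8/11·y_{n+1}] ⇒ (1 − 8/11z)y_{n+1} = (1 + 3/11z)y_n
  ⇒ R(z) = (1 + 3/11z)/(1 − 8/11z).

Boundary: |R(x)|=1, x<0.
x=-0.61: |R|=0.5775
x=-2: |R|=0.1852
x=-10: |R|=0.2088
x=-100: |R|=0.3564
θ=8/11≥1/2 ⇒ |1+3/11x|<|1−8/11x| ∀x<0 ⇒ interval (−∞,0).

interval (−∞, 0).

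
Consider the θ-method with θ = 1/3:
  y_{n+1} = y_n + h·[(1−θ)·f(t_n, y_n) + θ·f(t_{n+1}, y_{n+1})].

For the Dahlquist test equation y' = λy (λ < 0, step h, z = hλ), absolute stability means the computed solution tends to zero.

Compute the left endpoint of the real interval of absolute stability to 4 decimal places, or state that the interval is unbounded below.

left endpoint -6.0000.

Set f=λy, z=hλ:
  y_{n+1} = y_n + z·[2/3·y_n + 1/3·y_{n+1}] ⇒ (1 − 1/3z)y_{n+1} = (1 + 2/3z)y_n
  Hence R(z) = (1 + 2/3z)/(1 − 1/3z).

Need |R(x)|<1, x<0.
x=-1.71: |R|=0.0892
R=−1: 1+2/3x = −1+1/3x ⇒ -1/3x=2 ⇒ x=2/(-1/3)=-6.0000
Confirm numerically:
  x=-5.698: |R|=0.96528 <1
  x=-5.018: |R|=0.87753 <1
  x=-3.102: |R|=0.52507 <1
  x=-2.878: |R|=0.46887 <1
  x=-6.341: |R|=1.03651 >1
  x=-6.258: |R|=1.02787 >1
Interval (-6.0000, 0).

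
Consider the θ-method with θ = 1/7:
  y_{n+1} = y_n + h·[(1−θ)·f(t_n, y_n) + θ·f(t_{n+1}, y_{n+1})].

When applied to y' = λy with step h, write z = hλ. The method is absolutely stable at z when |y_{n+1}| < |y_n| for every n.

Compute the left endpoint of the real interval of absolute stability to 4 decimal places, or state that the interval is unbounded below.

left endpoint -2.8000.

On y'=λy, z=hλ:
  y_{n+1} = y_n + z·[6/7·y_n + 1/7·y_{n+1}] ⇒ (1 − 1/7z)y_{n+1} = (1 + 6/7z)y_n
  so R(z) = (1 + 6/7z)/(1 − 1/7z).

Solve |R(x)|<1 on ℝ⁻.
x=-0.81: |R|=0.2740
R=−1: 1+6/7x = −1+1/7x ⇒ -5/7x=2 ⇒ x=2/(-5/7)=-2.8000
Confirm numerically:
  x=-2.628: |R|=0.91068 <1
  x=-2.254: |R|=0.70499 <1
  x=-2.110: |R|=0.62130 <1
  x=-3.319: |R|=1.25148 >1
  x=-3.175: |R|=1.18428 >1
  x=-3.013: |R|=1.10636 >1
Stable set (-2.8000, 0).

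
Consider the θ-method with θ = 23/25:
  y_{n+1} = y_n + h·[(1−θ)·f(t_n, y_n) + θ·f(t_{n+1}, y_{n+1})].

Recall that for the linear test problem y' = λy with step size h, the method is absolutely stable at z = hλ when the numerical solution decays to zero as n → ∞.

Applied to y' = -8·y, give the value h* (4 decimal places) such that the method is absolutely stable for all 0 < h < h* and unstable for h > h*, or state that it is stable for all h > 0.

unbounded; (−∞, 0). Any h>0 works for λ=-8.

With y'=λy (z=hλ):
  y_{n+1} = y_n + z·[2/25·y_n + 23/25·y_{n+1}] ⇒ (1 − 23/25z)y_{n+1} = (1 + 2/25z)y_n
  ⇒ R(z) = (1 + 2/25z)/(1 − 23/25z).

Solve |R(x)|<1 on ℝ⁻.
x=-1.39: |R|=0.3900
x=-2: |R|=0.2958
x=-10: |R|=0.0196
x=-100: |R|=0.0753
θ=23/25≥1/2 ⇒ |1+2/25x|<|1−23/25x| ∀x<0 ⇒ unbounded interval.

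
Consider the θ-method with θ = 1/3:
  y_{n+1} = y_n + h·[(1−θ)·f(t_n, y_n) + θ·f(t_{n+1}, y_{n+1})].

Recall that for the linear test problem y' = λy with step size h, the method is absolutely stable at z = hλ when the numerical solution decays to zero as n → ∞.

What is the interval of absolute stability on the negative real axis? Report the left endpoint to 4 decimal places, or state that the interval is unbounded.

Test eqn y'=λy, z=hλ:
  y_{n+1} = y_n + z·[2/3·y_n + 1/3·y_{n+1}] ⇒ (1 − 1/3z)y_{n+1} = (1 + 2/3z)y_n
  Hence R(z) = (1 + 2/3z)/(1 − 1/3z).

Need |R(x)|<1, x<0.
x=-1.69: |R|=0.0810
R=−1: 1+2/3x = −1+1/3x ⇒ -1/3x=2 ⇒ x=2/(-1/3)=-6.0000
Confirm numerically:
  x=-5.940: |R|=0.99329 <1
  x=-5.163: |R|=0.89746 <1
  x=-4.915: |R|=0.86292 <1
  x=-2.705: |R|=0.42244 <1
  x=-6.223: |R|=1.02418 >1
  x=-6.139: |R|=1.01521 >1
Interval (-6.0000, 0).

(-6.0000, 0).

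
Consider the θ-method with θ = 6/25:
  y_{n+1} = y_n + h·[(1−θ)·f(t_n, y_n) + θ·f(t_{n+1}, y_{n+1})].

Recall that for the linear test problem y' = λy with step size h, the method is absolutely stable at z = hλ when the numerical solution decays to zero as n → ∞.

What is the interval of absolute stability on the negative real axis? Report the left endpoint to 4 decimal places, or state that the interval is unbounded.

Test eqn y'=λy, z=hλ:
  y_{n+1} = y_n + z·[19/25·y_n + 6/25·y_{n+1}] ⇒ (1 − 6/25z)y_{n+1} = (1 + 19/25z)y_n
  so R(z) = (1 + 19/25z)/(1 − 6/25z).

Need |R(x)|<1, x<0.
x=-0.86: |R|=0.2871
R=−1: 1+19/25x = −1+6/25x ⇒ -13/25x=2 ⇒ x=2/(-13/25)=-3.8462
Confirm numerically:
  x=-2.941: |R|=0.72408 <1
  x=-2.786: |R|=0.66962 <1
  x=-2.545: |R|=0.57996 <1
  x=-1.992: |R|=0.34769 <1
  x=-3.981: |R|=1.03586 >1
  x=-3.895: |R|=1.01313 >1
Stable set (-3.8462, 0).

(-3.8462, 0).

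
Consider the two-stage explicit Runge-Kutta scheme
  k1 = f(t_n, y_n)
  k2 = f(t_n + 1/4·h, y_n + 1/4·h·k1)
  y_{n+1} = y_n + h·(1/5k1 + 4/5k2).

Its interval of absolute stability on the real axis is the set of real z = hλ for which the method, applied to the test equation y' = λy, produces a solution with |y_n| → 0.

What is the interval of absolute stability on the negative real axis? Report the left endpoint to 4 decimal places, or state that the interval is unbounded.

(-5.0000, 0).

On y'=λy, z=hλ:
  k1=λy_n ⇒ h·k1=z·y_n;  k2=λ(1+1/4z)y_n ⇒ h·k2=z(1+1/4z)y_n
  y_{n+1}/y_n = 1 + 1/5z + 4/5z(1+1/4z) = 1 + z + 1/5z²
  so R(z) = 1 + z + 1/5z².

Find x<0 with |R(x)|<1.
x=-1.29: |R|=0.0428
R=1: x+1/5x²=0 ⇒ x=−5=-5.0000; min R=1−1/(4·1/5)=-0.2500>−1
Confirm numerically:
  x=-3.987: |R|=0.19223 <1
  x=-3.493: |R|=0.05279 <1
  x=-2.539: |R|=0.24970 <1
  x=-2.219: |R|=0.23421 <1
  x=-5.550: |R|=1.61050 >1
  x=-5.242: |R|=1.25371 >1
  x=-5.177: |R|=1.18327 >1
Interval (-5.0000, 0).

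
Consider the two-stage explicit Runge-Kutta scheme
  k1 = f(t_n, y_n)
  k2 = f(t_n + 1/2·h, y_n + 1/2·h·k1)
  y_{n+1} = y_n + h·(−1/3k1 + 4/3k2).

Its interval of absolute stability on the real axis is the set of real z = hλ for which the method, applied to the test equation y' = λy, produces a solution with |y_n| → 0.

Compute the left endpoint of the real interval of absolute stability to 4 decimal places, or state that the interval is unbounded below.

left endpoint -1.5000.

On y'=λy, z=hλ:
  k1=λy_n ⇒ h·k1=z·y_n;  k2=λ(1+1/2z)y_n ⇒ h·k2=z(1+1/2z)y_n
  y_{n+1}/y_n = 1 − 1/3z + 4/3z(1+1/2z) = 1 + z + 2/3z²
  Hence R(z) = 1 + z + 2/3z².

Find x<0 with |R(x)|<1.
x=-1.57: |R|=1.0733
R=1: x+2/3x²=0 ⇒ x=−3/2=-1.5000; min R=1−1/(4·2/3)=0.6250>−1
Confirm numerically:
  x=-1.094: |R|=0.70389 <1
  x=-1.037: |R|=0.67991 <1
  x=-0.718: |R|=0.62568 <1
  x=-1.923: |R|=1.54229 >1
  x=-1.856: |R|=1.44049 >1
So |R|<1 on (-1.5000, 0).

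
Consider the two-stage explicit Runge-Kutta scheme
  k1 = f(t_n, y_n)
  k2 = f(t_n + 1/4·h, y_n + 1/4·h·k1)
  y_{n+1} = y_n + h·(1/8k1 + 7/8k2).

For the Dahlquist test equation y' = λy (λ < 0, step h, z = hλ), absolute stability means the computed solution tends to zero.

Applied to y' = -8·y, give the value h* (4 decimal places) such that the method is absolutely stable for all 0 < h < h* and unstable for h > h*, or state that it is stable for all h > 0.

(-4.5714,0); λ=-8 ⇒ h* = (32/7)/8 = 0.5714.

Test eqn y'=λy, z=hλ:
  k1=λy_n ⇒ h·k1=z·y_n;  k2=λ(1+1/4z)y_n ⇒ h·k2=z(1+1/4z)y_n
  y_{n+1}/y_n = 1 + 1/8z + 7/8z(1+1/4z) = 1 + z + 7/32z²
  R(z) = 1 + z + 7/32z².

Solve |R(x)|<1 on ℝ⁻.
x=-0.6: |R|=0.4788
R=1: x+7/32x²=0 ⇒ x=−32/7=-4.5714; min R=1−1/(4·7/32)=-0.1429>−1
Confirm numerically:
  x=-4.236: |R|=0.68918 <1
  x=-2.456: |R|=0.13651 <1
  x=-2.361: |R|=0.14162 <1
  x=-4.777: |R|=1.21482 >1
  x=-4.631: |R|=1.06035 >1
Stable set (-4.5714, 0).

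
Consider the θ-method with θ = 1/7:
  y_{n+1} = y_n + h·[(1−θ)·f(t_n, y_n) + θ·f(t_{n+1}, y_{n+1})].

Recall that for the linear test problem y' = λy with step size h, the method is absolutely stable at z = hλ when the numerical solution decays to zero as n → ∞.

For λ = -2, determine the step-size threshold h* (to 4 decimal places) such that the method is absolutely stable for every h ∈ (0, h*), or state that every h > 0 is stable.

On y'=λy, z=hλ:
  y_{n+1} = y_n + z·[6/7·y_n + 1/7·y_{n+1}] ⇒ (1 − 1/7z)y_{n+1} = (1 + 6/7z)y_n
  Hence R(z) = (1 + 6/7z)/(1 − 1/7z).

Solve |R(x)|<1 on ℝ⁻.
x=-1.04: |R|=0.0945
R=−1: 1+6/7x = −1+1/7x ⇒ -5/7x=2 ⇒ x=2/(-5/7)=-2.8000
Confirm numerically:
  x=-2.427: |R|=0.80216 <1
  x=-2.078: |R|=0.60234 <1
  x=-1.655: |R|=0.33853 <1
  x=-1.198: |R|=0.02293 <1
  x=-3.081: |R|=1.13937 >1
  x=-2.869: |R|=1.03496 >1
Interval (-2.8000, 0).

(-2.8000,0); λ=-2 ⇒ h* = (14/5)/2 = 1.4000.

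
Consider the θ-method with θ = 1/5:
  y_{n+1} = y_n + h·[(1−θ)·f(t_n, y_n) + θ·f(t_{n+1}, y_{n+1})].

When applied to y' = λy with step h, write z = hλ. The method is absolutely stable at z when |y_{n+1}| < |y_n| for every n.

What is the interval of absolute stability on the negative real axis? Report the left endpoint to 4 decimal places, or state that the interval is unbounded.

(-3.3333, 0).

Set f=λy, z=hλ:
  y_{n+1} = y_n + z·[4/5·y_n + 1/5·y_{n+1}] ⇒ (1 − 1/5z)y_{n+1} = (1 + 4/5z)y_n
  ⇒ R(z) = (1 + 4/5z)/(1 − 1/5z).

Need |R(x)|<1, x<0.
x=-1.52: |R|=0.1656
R=−1: 1+4/5x = −1+1/5x ⇒ -3/5x=2 ⇒ x=2/(-3/5)=-3.3333
Confirm numerically:
  x=-2.642: |R|=0.72861 <1
  x=-2.565: |R|=0.69531 <1
  x=-2.478: |R|=0.65686 <1
  x=-2.196: |R|=0.52585 <1
  x=-3.830: |R|=1.16874 >1
  x=-3.657: |R|=1.11216 >1
Interval (-3.3333, 0).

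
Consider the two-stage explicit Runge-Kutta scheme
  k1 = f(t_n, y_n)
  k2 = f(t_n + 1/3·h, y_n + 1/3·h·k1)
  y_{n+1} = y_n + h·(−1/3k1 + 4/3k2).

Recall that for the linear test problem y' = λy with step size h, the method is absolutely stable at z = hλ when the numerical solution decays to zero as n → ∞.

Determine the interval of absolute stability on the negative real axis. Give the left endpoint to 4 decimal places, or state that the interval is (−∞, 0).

Test eqn y'=λy, z=hλ:
  k1=λy_n ⇒ h·k1=z·y_n;  k2=λ(1+1/3z)y_n ⇒ h·k2=z(1+1/3z)y_n
  y_{n+1}/y_n = 1 − 1/3z + 4/3z(1+1/3z) = 1 + z + 4/9z²
  so R(z) = 1 + z + 4/9z².

Boundary: |R(x)|=1, x<0.
x=-0.91: |R|=0.4580
R=1: x+4/9x²=0 ⇒ x=−9/4=-2.2500; min R=1−1/(4·4/9)=0.4375>−1
Confirm numerically:
  x=-1.982: |R|=0.76392 <1
  x=-1.841: |R|=0.66535 <1
  x=-1.766: |R|=0.62011 <1
  x=-1.265: |R|=0.44621 <1
  x=-2.658: |R|=1.48198 >1
  x=-2.643: |R|=1.46164 >1
  x=-2.613: |R|=1.42156 >1
Stable set (-2.2500, 0).

(-2.2500, 0).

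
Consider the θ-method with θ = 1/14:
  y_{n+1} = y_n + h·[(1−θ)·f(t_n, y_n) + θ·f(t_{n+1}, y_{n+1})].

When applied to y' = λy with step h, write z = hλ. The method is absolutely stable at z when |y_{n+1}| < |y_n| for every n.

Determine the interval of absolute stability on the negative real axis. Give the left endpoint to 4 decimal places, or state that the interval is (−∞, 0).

(-2.3333, 0).

Set f=λy, z=hλ:
  y_{n+1} = y_n + z·[13/14·y_n + 1/14·y_{n+1}] ⇒ (1 − 1/14z)y_{n+1} = (1 + 13/14z)y_n
  Hence R(z) = (1 + 13/14z)/(1 − 1/14z).

Find x<0 with |R(x)|<1.
x=-0.74: |R|=0.2972
R=−1: 1+13/14x = −1+1/14x ⇒ -6/7x=2 ⇒ x=2/(-6/7)=-2.3333
Confirm numerically:
  x=-1.796: |R|=0.59180 <1
  x=-1.331: |R|=0.21545 <1
  x=-1.035: |R|=0.03625 <1
  x=-2.881: |R|=1.38931 >1
  x=-2.564: |R|=1.16711 >1
So |R|<1 on (-2.3333, 0).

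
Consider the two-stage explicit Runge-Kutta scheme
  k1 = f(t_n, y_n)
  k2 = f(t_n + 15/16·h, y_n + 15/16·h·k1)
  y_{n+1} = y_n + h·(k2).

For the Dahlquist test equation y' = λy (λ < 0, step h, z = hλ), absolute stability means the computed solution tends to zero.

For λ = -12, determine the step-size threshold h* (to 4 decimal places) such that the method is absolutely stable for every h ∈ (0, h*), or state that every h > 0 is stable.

(-1.0667,0); λ=-12 ⇒ h* = (16/15)/12 = 0.0889.

On y'=λy, z=hλ:
  k1=λy_n ⇒ h·k1=z·y_n;  k2=λ(1+15/16z)y_n ⇒ h·k2=z(1+15/16z)y_n
  y_{n+1}/y_n = 1 + z(1+15/16z) = 1 + z + 15/16z²
  R(z) = 1 + z + 15/16z².

Boundary: |R(x)|=1, x<0.
x=-1.53: |R|=1.6646
R=1: x+15/16x²=0 ⇒ x=−16/15=-1.0667; min R=1−1/(4·15/16)=0.7333>−1
Confirm numerically:
  x=-0.959: |R|=0.90320 <1
  x=-0.939: |R|=0.88761 <1
  x=-0.842: |R|=0.82265 <1
  x=-0.711: |R|=0.76293 <1
  x=-1.111: |R|=1.04618 >1
  x=-1.096: |R|=1.03014 >1
So |R|<1 on (-1.0667, 0).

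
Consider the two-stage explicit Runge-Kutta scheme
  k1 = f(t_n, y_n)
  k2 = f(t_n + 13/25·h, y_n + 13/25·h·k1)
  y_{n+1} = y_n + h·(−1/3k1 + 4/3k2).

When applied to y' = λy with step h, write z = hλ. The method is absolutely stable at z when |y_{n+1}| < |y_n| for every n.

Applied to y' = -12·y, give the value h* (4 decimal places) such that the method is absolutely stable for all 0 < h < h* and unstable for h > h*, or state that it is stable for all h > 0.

(-1.4423,0); λ=-12 ⇒ h* = (75/52)/12 = 0.1202.

On y'=λy, z=hλ:
  k1=λy_n ⇒ h·k1=z·y_n;  k2=λ(1+13/25z)y_n ⇒ h·k2=z(1+13/25z)y_n
  y_{n+1}/y_n = 1 − 1/3z + 4/3z(1+13/25z) = 1 + z + 52/75z²
  ⇒ R(z) = 1 + z + 52/75z².

Need |R(x)|<1, x<0.
x=-0.6: |R|=0.6496
R=1: x+52/75x²=0 ⇒ x=−75/52=-1.4423; min R=1−1/(4·52/75)=0.6394>−1
Confirm numerically:
  x=-1.177: |R|=0.78349 <1
  x=-0.820: |R|=0.64620 <1
  x=-0.764: |R|=0.64070 <1
  x=-1.893: |R|=1.59152 >1
  x=-1.541: |R|=1.10545 >1
  x=-1.463: |R|=1.02099 >1
Interval (-1.4423, 0).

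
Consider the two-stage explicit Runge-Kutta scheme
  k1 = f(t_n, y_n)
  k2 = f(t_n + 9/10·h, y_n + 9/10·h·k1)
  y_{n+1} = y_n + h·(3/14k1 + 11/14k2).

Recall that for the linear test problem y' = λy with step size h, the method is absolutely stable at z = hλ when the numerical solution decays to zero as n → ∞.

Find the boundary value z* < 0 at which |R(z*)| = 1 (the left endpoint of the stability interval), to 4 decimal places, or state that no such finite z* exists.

Set f=λy, z=hλ:
  k1=λy_n ⇒ h·k1=z·y_n;  k2=λ(1+9/10z)y_n ⇒ h·k2=z(1+9/10z)y_n
  y_{n+1}/y_n = 1 + 3/14z + 11/14z(1+9/10z) = 1 + z + 99/140z²
  ⇒ R(z) = 1 + z + 99/140z².

Boundary: |R(x)|=1, x<0.
x=-0.49: |R|=0.6798
R=1: x+99/140x²=0 ⇒ x=−140/99=-1.4141; min R=1−1/(4·99/140)=0.6465>−1
Confirm numerically:
  x=-1.243: |R|=0.84957 <1
  x=-0.858: |R|=0.66257 <1
  x=-0.630: |R|=0.65067 <1
  x=-1.972: |R|=1.77793 >1
  x=-1.618: |R|=1.23325 >1
Stable set (-1.4141, 0).

z* = -1.4141.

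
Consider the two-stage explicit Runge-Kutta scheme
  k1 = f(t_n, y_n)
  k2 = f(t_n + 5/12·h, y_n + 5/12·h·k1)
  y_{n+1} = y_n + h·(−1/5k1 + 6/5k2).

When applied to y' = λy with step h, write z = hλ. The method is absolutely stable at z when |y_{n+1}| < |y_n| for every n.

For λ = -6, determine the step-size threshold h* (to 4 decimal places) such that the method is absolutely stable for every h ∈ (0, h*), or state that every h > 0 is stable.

On y'=λy, z=hλ:
  k1=λy_n ⇒ h·k1=z·y_n;  k2=λ(1+5/12z)y_n ⇒ h·k2=z(1+5/12z)y_n
  y_{n+1}/y_n = 1 − 1/5z + 6/5z(1+5/12z) = 1 + z + 1/2z²
  ⇒ R(z) = 1 + z + 1/2z².

Solve |R(x)|<1 on ℝ⁻.
x=-0.91: |R|=0.5041
R=1: x+1/2x²=0 ⇒ x=−2=-2.0000; min R=1−1/(4·1/2)=0.5000>−1
Confirm numerically:
  x=-1.758: |R|=0.78728 <1
  x=-1.567: |R|=0.66074 <1
  x=-1.227: |R|=0.52576 <1
  x=-2.298: |R|=1.34240 >1
  x=-2.196: |R|=1.21521 >1
  x=-2.096: |R|=1.10061 >1
Stable set (-2.0000, 0).

(-2.0000,0); λ=-6 ⇒ h* = (2)/6 = 0.3333.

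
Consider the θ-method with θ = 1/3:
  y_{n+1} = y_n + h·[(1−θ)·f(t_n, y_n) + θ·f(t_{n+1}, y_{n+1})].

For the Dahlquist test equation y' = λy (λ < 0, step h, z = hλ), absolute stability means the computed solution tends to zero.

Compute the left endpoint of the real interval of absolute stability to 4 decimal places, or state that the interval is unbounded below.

On y'=λy, z=hλ:
  y_{n+1} = y_n + z·[2/3·y_n + 1/3·y_{n+1}] ⇒ (1 − 1/3z)y_{n+1} = (1 + 2/3z)y_n
  Hence R(z) = (1 + 2/3z)/(1 − 1/3z).

Solve |R(x)|<1 on ℝ⁻.
x=-0.81: |R|=0.3622
R=−1: 1+2/3x = −1+1/3x ⇒ -1/3x=2 ⇒ x=2/(-1/3)=-6.0000
Confirm numerically:
  x=-5.706: |R|=0.96623 <1
  x=-5.683: |R|=0.96349 <1
  x=-5.293: |R|=0.91475 <1
  x=-4.027: |R|=0.71923 <1
  x=-6.519: |R|=1.05452 >1
  x=-6.487: |R|=1.05133 >1
Interval (-6.0000, 0).

left endpoint -6.0000.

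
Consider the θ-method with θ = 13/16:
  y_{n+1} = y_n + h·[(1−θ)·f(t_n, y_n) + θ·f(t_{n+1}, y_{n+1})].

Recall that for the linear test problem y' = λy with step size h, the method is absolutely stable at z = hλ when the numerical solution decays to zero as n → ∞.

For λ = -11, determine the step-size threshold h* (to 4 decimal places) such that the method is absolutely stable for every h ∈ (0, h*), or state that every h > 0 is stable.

Set f=λy, z=hλ:
  y_{n+1} = y_n + z·[3/16·y_n + 13/16·y_{n+1}] ⇒ (1 − 13/16z)y_{n+1} = (1 + 3/16z)y_n
  so R(z) = (1 + 3/16z)/(1 − 13/16z).

Find x<0 with |R(x)|<1.
x=-0.86: |R|=0.4937
x=-2: |R|=0.2381
x=-10: |R|=0.0959
x=-100: |R|=0.2158
θ=13/16≥1/2 ⇒ |1+3/16x|<|1−13/16x| ∀x<0 ⇒ stable on all of ℝ⁻.

(−∞, 0) — no finite endpoint. Any h>0 works for λ=-11.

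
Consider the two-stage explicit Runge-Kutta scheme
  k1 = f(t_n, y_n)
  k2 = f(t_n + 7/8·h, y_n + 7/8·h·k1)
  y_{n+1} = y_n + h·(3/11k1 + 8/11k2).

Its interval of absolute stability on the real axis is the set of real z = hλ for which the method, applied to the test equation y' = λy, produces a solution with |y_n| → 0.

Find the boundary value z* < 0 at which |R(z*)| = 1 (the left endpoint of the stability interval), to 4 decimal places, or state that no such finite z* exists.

left endpoint -1.5714.

On y'=λy, z=hλ:
  k1=λy_n ⇒ h·k1=z·y_n;  k2=λ(1+7/8z)y_n ⇒ h·k2=z(1+7/8z)y_n
  y_{n+1}/y_n = 1 + 3/11z + 8/11z(1+7/8z) = 1 + z + 7/11z²
  R(z) = 1 + z + 7/11z².

Boundary: |R(x)|=1, x<0.
x=-1.07: |R|=0.6586
R=1: x+7/11x²=0 ⇒ x=−11/7=-1.5714; min R=1−1/(4·7/11)=0.6071>−1
Confirm numerically:
  x=-1.392: |R|=0.84106 <1
  x=-1.062: |R|=0.65572 <1
  x=-0.869: |R|=0.61156 <1
  x=-0.722: |R|=0.60973 <1
  x=-1.960: |R|=1.48465 >1
  x=-1.759: |R|=1.20996 >1
Stable set (-1.5714, 0).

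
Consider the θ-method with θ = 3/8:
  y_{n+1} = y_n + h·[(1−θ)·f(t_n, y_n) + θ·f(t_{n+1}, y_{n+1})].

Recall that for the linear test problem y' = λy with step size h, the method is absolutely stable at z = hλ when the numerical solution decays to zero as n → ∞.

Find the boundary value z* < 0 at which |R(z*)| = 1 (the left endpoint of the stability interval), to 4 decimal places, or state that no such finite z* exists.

left endpoint -8.0000.

With y'=λy (z=hλ):
  y_{n+1} = y_n + z·[5/8·y_n + 3/8·y_{n+1}] ⇒ (1 − 3/8z)y_{n+1} = (1 + 5/8z)y_n
  Hence R(z) = (1 + 5/8z)/(1 − 3/8z).

Need |R(x)|<1, x<0.
x=-0.94: |R|=0.3050
R=−1: 1+5/8x = −1+3/8x ⇒ -1/4x=2 ⇒ x=2/(-1/4)=-8.0000
Confirm numerically:
  x=-6.567: |R|=0.89654 <1
  x=-4.575: |R|=0.68470 <1
  x=-3.364: |R|=0.48751 <1
  x=-8.582: |R|=1.03449 >1
  x=-8.355: |R|=1.02147 >1
  x=-8.081: |R|=1.00502 >1
Stable set (-8.0000, 0).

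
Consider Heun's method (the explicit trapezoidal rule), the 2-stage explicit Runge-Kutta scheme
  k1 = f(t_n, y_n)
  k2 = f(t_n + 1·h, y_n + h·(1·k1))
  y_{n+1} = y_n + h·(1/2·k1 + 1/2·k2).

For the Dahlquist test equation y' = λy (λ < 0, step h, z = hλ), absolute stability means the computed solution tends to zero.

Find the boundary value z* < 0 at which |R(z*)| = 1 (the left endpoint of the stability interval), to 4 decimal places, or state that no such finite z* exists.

Test eqn y'=λy, z=hλ:
  order 2, 2-stage ⇒ R(z)=1+z+z^2/2
  (e.g. R(-1.36)=0.56480, |R|=0.56480)

Solve |R(x)|<1 on ℝ⁻.
x=-1.36: |R|=0.5648
|R(-1.84)|=0.8528 |R(-1.61)|=0.6861 |R(-0.69)|=0.5481
Bisect:
  x_lo=-2.4075 |R|=1.4906  x_hi=-0.3796 |R|=0.6924
  mid=-1.39358 |R|=0.57745 →hi
  mid=-1.90056 |R|=0.90550 →hi
  mid=-2.15404 |R|=1.16591 →lo
  mid=-2.02730 |R|=1.02767 →lo
  mid=-1.96393 |R|=0.96458 →hi
  mid=-1.99561 |R|=0.99562 →hi
  mid=-2.01146 |R|=1.01152 →lo
  ...
  [-2.00007,-1.99995] ⇒ x*=-2.0000
Stable set (-2.0000, 0).

z* = -2.0000.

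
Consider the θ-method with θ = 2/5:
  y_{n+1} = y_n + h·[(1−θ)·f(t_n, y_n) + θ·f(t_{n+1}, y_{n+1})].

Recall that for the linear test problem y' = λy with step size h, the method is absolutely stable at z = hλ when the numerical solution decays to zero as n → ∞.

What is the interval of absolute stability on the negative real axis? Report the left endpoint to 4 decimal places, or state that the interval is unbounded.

On y'=λy, z=hλ:
  y_{n+1} = y_n + z·[3/5·y_n + 2/5·y_{n+1}] ⇒ (1 − 2/5z)y_{n+1} = (1 + 3/5z)y_n
  R(z) = (1 + 3/5z)/(1 − 2/5z).

Solve |R(x)|<1 on ℝ⁻.
x=-0.6: |R|=0.5161
R=−1: 1+3/5x = −1+2/5x ⇒ -1/5x=2 ⇒ x=2/(-1/5)=-10.0000
Confirm numerically:
  x=-8.300: |R|=0.92130 <1
  x=-7.125: |R|=0.85065 <1
  x=-5.541: |R|=0.72273 <1
  x=-4.132: |R|=0.55760 <1
  x=-10.277: |R|=1.01084 >1
  x=-10.250: |R|=1.00980 >1
  x=-10.068: |R|=1.00271 >1
Interval (-10.0000, 0).

(-10.0000, 0).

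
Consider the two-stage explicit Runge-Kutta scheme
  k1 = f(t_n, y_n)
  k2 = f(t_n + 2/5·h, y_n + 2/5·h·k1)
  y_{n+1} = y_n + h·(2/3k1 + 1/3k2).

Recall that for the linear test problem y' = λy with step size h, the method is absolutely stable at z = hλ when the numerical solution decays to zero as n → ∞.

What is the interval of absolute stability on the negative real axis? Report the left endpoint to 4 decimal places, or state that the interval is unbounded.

(-7.5000, 0).

Test eqn y'=λy, z=hλ:
  k1=λy_n ⇒ h·k1=z·y_n;  k2=λ(1+2/5z)y_n ⇒ h·k2=z(1+2/5z)y_n
  y_{n+1}/y_n = 1 + 2/3z + 1/3z(1+2/5z) = 1 + z + 2/15z²
  ⇒ R(z) = 1 + z + 2/15z².

Boundary: |R(x)|=1, x<0.
x=-0.33: |R|=0.6845
R=1: x+2/15x²=0 ⇒ x=−15/2=-7.5000; min R=1−1/(4·2/15)=-0.8750>−1
Confirm numerically:
  x=-7.129: |R|=0.64735 <1
  x=-6.435: |R|=0.08623 <1
  x=-4.827: |R|=0.72034 <1
  x=-8.098: |R|=1.64568 >1
  x=-7.876: |R|=1.39485 >1
So |R|<1 on (-7.5000, 0).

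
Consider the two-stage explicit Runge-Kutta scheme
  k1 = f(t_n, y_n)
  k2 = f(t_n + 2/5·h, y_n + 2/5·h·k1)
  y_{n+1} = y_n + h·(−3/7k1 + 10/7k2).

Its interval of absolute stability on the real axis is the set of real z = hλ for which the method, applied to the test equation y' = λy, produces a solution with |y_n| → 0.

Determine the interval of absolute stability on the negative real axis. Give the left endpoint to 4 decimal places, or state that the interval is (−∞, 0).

Set f=λy, z=hλ:
  k1=λy_n ⇒ h·k1=z·y_n;  k2=λ(1+2/5z)y_n ⇒ h·k2=z(1+2/5z)y_n
  y_{n+1}/y_n = 1 − 3/7z + 10/7z(1+2/5z) = 1 + z + 4/7z²
  ⇒ R(z) = 1 + z + 4/7z².

Boundary: |R(x)|=1, x<0.
x=-1.39: |R|=0.7141
R=1: x+4/7x²=0 ⇒ x=−7/4=-1.7500; min R=1−1/(4·4/7)=0.5625>−1
Confirm numerically:
  x=-1.595: |R|=0.85873 <1
  x=-1.530: |R|=0.80766 <1
  x=-1.474: |R|=0.76753 <1
  x=-1.197: |R|=0.62175 <1
  x=-1.957: |R|=1.23149 >1
  x=-1.936: |R|=1.20577 >1
Interval (-1.7500, 0).

z∈(-1.7500,0).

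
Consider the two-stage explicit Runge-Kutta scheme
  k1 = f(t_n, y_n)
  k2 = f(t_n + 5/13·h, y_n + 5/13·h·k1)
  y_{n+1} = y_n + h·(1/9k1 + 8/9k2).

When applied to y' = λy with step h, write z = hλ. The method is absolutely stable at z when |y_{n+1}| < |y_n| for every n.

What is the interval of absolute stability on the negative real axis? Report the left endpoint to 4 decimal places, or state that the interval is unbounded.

z∈(-2.9250,0).

On y'=λy, z=hλ:
  k1=λy_n ⇒ h·k1=z·y_n;  k2=λ(1+5/13z)y_n ⇒ h·k2=z(1+5/13z)y_n
  y_{n+1}/y_n = 1 + 1/9z + 8/9z(1+5/13z) = 1 + z + 40/117z²
  R(z) = 1 + z + 40/117z².

Find x<0 with |R(x)|<1.
x=-0.79: |R|=0.4234
R=1: x+40/117x²=0 ⇒ x=−117/40=-2.9250; min R=1−1/(4·40/117)=0.2687>−1
Confirm numerically:
  x=-2.435: |R|=0.59209 <1
  x=-2.255: |R|=0.48347 <1
  x=-2.138: |R|=0.42475 <1
  x=-3.353: |R|=1.49063 >1
  x=-2.998: |R|=1.07482 >1
  x=-2.965: |R|=1.04055 >1
So |R|<1 on (-2.9250, 0).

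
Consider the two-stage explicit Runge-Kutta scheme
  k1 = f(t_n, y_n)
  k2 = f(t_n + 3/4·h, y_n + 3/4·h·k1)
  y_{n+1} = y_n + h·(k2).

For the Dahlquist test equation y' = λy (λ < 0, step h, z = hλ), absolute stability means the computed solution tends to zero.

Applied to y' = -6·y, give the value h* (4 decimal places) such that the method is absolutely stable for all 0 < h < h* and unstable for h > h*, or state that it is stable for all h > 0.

With y'=λy (z=hλ):
  k1=λy_n ⇒ h·k1=z·y_n;  k2=λ(1+3/4z)y_n ⇒ h·k2=z(1+3/4z)y_n
  y_{n+1}/y_n = 1 + z(1+3/4z) = 1 + z + 3/4z²
  Hence R(z) = 1 + z + 3/4z².

Solve |R(x)|<1 on ℝ⁻.
x=-0.85: |R|=0.6919
R=1: x+3/4x²=0 ⇒ x=−4/3=-1.3333; min R=1−1/(4·3/4)=0.6667>−1
Confirm numerically:
  x=-1.294: |R|=0.96183 <1
  x=-1.186: |R|=0.86895 <1
  x=-0.779: |R|=0.67613 <1
  x=-0.724: |R|=0.66913 <1
  x=-1.907: |R|=1.82049 >1
  x=-1.889: |R|=1.78724 >1
  x=-1.637: |R|=1.37283 >1
So |R|<1 on (-1.3333, 0).

(-1.3333,0); λ=-6 ⇒ h* = (4/3)/6 = 0.2222.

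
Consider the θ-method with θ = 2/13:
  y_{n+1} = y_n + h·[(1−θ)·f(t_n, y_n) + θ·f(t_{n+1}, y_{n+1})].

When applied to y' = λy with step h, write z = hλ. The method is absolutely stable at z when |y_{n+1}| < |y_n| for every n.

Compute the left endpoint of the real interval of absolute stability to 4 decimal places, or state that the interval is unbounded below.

On y'=λy, z=hλ:
  y_{n+1} = y_n + z·[11/13·y_n + 2/13·y_{n+1}] ⇒ (1 − 2/13z)y_{n+1} = (1 + 11/13z)y_n
  Hence R(z) = (1 + 11/13z)/(1 − 2/13z).

Need |R(x)|<1, x<0.
x=-1.66: |R|=0.3223
R=−1: 1+11/13x = −1+2/13x ⇒ -9/13x=2 ⇒ x=2/(-9/13)=-2.8889
Confirm numerically:
  x=-2.536: |R|=0.82426 <1
  x=-2.420: |R|=0.76345 <1
  x=-1.484: |R|=0.20817 <1
  x=-1.459: |R|=0.19154 <1
  x=-3.401: |R|=1.23275 >1
  x=-3.068: |R|=1.08424 >1
  x=-2.932: |R|=1.02057 >1
Interval (-2.8889, 0).

z* = -2.8889.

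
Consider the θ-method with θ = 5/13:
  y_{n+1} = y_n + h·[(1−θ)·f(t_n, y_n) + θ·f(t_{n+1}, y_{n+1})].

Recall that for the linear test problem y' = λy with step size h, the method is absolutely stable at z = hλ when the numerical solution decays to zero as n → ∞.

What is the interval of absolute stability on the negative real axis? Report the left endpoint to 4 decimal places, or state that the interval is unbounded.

With y'=λy (z=hλ):
  y_{n+1} = y_n + z·[8/13·y_n + 5/13·y_{n+1}] ⇒ (1 − 5/13z)y_{n+1} = (1 + 8/13z)y_n
  so R(z) = (1 + 8/13z)/(1 − 5/13z).

Solve |R(x)|<1 on ℝ⁻.
x=-0.63: |R|=0.4929
R=−1: 1+8/13x = −1+5/13x ⇒ -3/13x=2 ⇒ x=2/(-3/13)=-8.6667
Confirm numerically:
  x=-7.630: |R|=0.93920 <1
  x=-4.844: |R|=0.69189 <1
  x=-4.193: |R|=0.60486 <1
  x=-9.167: |R|=1.02551 >1
  x=-9.136: |R|=1.02399 >1
  x=-9.011: |R|=1.01779 >1
Interval (-8.6667, 0).

z∈(-8.6667,0).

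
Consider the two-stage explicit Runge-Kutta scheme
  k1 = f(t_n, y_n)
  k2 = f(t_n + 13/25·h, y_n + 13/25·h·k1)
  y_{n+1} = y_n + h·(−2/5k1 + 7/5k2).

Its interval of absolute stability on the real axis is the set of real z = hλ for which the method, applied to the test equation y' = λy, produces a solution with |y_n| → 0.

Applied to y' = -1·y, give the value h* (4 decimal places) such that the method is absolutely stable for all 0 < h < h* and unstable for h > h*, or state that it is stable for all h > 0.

With y'=λy (z=hλ):
  k1=λy_n ⇒ h·k1=z·y_n;  k2=λ(1+13/25z)y_n ⇒ h·k2=z(1+13/25z)y_n
  y_{n+1}/y_n = 1 − 2/5z + 7/5z(1+13/25z) = 1 + z + 91/125z²
  Hence R(z) = 1 + z + 91/125z².

Find x<0 with |R(x)|<1.
x=-1.59: |R|=1.2505
R=1: x+91/125x²=0 ⇒ x=−125/91=-1.3736; min R=1−1/(4·91/125)=0.6566>−1
Confirm numerically:
  x=-1.293: |R|=0.92411 <1
  x=-1.093: |R|=0.77670 <1
  x=-0.869: |R|=0.68076 <1
  x=-0.564: |R|=0.66757 <1
  x=-1.732: |R|=1.45187 >1
  x=-1.543: |R|=1.19026 >1
Stable set (-1.3736, 0).

(-1.3736,0); λ=-1 ⇒ h* = (125/91)/1 = 1.3736.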